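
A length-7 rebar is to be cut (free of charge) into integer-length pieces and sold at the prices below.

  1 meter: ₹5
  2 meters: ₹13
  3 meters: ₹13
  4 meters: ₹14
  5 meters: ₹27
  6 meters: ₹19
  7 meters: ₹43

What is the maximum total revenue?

44

Consider every possible first cut. v[k] is the best of p[i]+v[k−i] over all sellable i≤k.
v[1] = 5
v[2] = max(5+5, 13+0) = 13
v[3] = max(5+13, 13+5, 13+0) = 18
v[4] = max(5+18, 13+13, 13+5, 14+0) = 26
v[5] = max(5+26, 13+18, 13+13, 14+5, 27+0) = 31
v[6] = max(5+31, 13+26, 13+18, 14+13, 27+5, 19+0) = 39
v[7] = max(5+39, 13+31, 13+26, …, 19+5, 43+0) = 44
One optimal cutting: 2 + 2 + 2 + 1 → ₹13 + ₹13 + ₹13 + ₹5 = ₹44.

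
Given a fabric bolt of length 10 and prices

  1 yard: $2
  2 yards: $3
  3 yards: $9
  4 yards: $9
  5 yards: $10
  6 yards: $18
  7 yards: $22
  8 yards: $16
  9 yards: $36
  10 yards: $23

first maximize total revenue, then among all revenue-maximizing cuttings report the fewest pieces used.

2

Let r[k] be the best obtainable value from length k. For each k, try every first piece i and keep the best of price[i] + r[k−i].
r[1] = 2
r[2] = max(2+2, 3+0) = 4
r[3] = max(2+4, 3+2, 9+0) = 9
r[4] = max(2+9, 3+4, 9+2, 9+0) = 11
r[5] = max(2+11, 3+9, 9+4, 9+2, 10+0) = 13
r[6] = max(2+13, 3+11, 9+9, 9+4, 10+2, 18+0) = 18
r[7] = max(2+18, 3+13, 9+11, …, 18+2, 22+0) = 22
r[8] = max(2+22, 3+18, 9+13, …, 22+2, 16+0) = 24
r[9] = max(2+24, 3+22, 9+18, …, 16+2, 36+0) = 36
r[10] = max(2+36, 3+24, 9+22, …, 36+2, 23+0) = 38
Maximum revenue is $38.
Now minimize piece count subject to staying optimal: for each k, pieces[k] = 1 + min over i with p[i]+r[k−i]=r[k] of pieces[k−i].
pieces[7] = 1
pieces[8] = 2
pieces[9] = 1
pieces[10] = 2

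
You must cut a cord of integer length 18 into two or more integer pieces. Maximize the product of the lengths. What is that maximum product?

729

Let prod[k] be the best product for length k (with at least one cut). For each first piece i, the rest contributes max(k−i, prod[k−i]).
prod[2] = 1*max(1,0) = 1*1 = 1
prod[3] = 1*max(2,1) = 1*2 = 2
prod[4] = 2*max(2,1) = 2*2 = 4
prod[5] = 2*max(3,2) = 2*3 = 6
prod[6] = 3*max(3,2) = 3*3 = 9
prod[7] = 2*max(5,6) = 2*6 = 12
prod[8] = 2*max(6,9) = 2*9 = 18
prod[9] = 3*max(6,9) = 3*9 = 27
prod[10] = 2*max(8,18) = 2*18 = 36
prod[11] = 2*max(9,27) = 2*27 = 54
prod[12] = 3*max(9,27) = 3*27 = 81
prod[13] = 2*max(11,54) = 2*54 = 108
prod[14] = 2*max(12,81) = 2*81 = 162
prod[15] = 3*max(12,81) = 3*81 = 243
prod[16] = 2*max(14,162) = 2*162 = 324
prod[17] = 2*max(15,243) = 2*243 = 486
prod[18] = 3*max(15,243) = 3*243 = 729
One optimal split: 3 + 3 + 3 + 3 + 3 + 3; product 3*3*3*3*3*3 = 729.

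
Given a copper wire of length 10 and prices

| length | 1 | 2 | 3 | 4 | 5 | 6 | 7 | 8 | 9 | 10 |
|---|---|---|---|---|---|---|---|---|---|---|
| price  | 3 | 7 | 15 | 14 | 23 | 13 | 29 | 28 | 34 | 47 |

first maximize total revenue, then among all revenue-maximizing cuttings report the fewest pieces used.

4

Consider every possible first cut. r[k] is the best of p[i]+r[k−i] over all sellable i≤k.
r[1] = 3
r[2] = 7
r[3] = 15
r[4] = 18  (first piece 1, then r[3]=15)
r[5] = 23
r[6] = 30  (first piece 3, then r[3]=15)
r[7] = 33  (first piece 1, then r[6]=30)
r[8] = 38  (first piece 3, then r[5]=23)
r[9] = 45  (first piece 3, then r[6]=30)
r[10] = 48  (first piece 1, then r[9]=45)
Maximum revenue is €48.
Now minimize piece count subject to staying optimal: for each k, pieces[k] = 1 + min over i with p[i]+r[k−i]=r[k] of pieces[k−i].
pieces[7] = 3
pieces[8] = 2
pieces[9] = 3
pieces[10] = 4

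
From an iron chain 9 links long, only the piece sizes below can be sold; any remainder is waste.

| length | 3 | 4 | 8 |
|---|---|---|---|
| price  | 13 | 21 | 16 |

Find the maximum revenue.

Consider every possible first cut. best[k] is the best of p[i]+best[k−i] over all sellable i≤k.
best[1] = 0
best[2] = 0
best[3] = 13
best[4] = 21
best[5] = 21
best[6] = 26  (first piece 3, then best[3]=13)
best[7] = 34  (first piece 3, then best[4]=21)
best[8] = 42  (first piece 4, then best[4]=21)
best[9] = 42
One optimal cutting: pieces 4 + 4 with 1 link of scrap → $42.

42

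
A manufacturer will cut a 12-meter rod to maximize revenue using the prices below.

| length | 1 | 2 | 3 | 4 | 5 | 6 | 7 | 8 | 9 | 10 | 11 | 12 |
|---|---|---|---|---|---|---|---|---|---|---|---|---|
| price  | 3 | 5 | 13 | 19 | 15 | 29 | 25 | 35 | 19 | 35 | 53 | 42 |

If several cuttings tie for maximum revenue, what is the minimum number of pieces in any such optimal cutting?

Consider every possible first cut. r[k] is the best of p[i]+r[k−i] over all sellable i≤k.
r[1] = 3
r[2] = max(3+3, 5+0) = 6
r[3] = max(3+6, 5+3, 13+0) = 13
r[4] = max(3+13, 5+6, 13+3, 19+0) = 19
r[5] = max(3+19, 5+13, 13+6, 19+3, 15+0) = 22
r[6] = max(3+22, 5+19, 13+13, 19+6, 15+3, 29+0) = 29
r[7] = max(3+29, 5+22, 13+19, …, 29+3, 25+0) = 32
r[8] = max(3+32, 5+29, 13+22, …, 25+3, 35+0) = 38
r[9] = max(3+38, 5+32, 13+29, …, 35+3, 19+0) = 42
r[10] = max(3+42, 5+38, 13+32, …, 19+3, 35+0) = 48
r[11] = max(3+48, 5+42, 13+38, …, 35+3, 53+0) = 53
r[12] = max(3+53, 5+48, 13+42, …, 53+3, 42+0) = 58
Maximum revenue is $58.
Now minimize piece count subject to staying optimal: for each k, pieces[k] = 1 + min over i with p[i]+r[k−i]=r[k] of pieces[k−i].
pieces[9] = 2
pieces[10] = 2
pieces[11] = 1
pieces[12] = 2

2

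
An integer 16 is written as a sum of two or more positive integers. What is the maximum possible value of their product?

Let P[k] be the best product for length k (with at least one cut). For each first piece i, the rest contributes max(k−i, P[k−i]).
P[2] = 1×max(1,0) = 1×1 = 1
P[3] = 1×max(2,1) = 1×2 = 2
P[4] = 2×max(2,1) = 2×2 = 4
P[5] = 2×max(3,2) = 2×3 = 6
P[6] = 3×max(3,2) = 3×3 = 9
P[7] = 2×max(5,6) = 2×6 = 12
P[8] = 2×max(6,9) = 2×9 = 18
P[9] = 3×max(6,9) = 3×9 = 27
P[10] = 2×max(8,18) = 2×18 = 36
P[11] = 2×max(9,27) = 2×27 = 54
P[12] = 3×max(9,27) = 3×27 = 81
P[13] = 2×max(11,54) = 2×54 = 108
P[14] = 2×max(12,81) = 2×81 = 162
P[15] = 3×max(12,81) = 3×81 = 243
P[16] = 2×max(14,162) = 2×162 = 324
One optimal split: 3 + 3 + 3 + 3 + 2 + 2; product 3×3×3×3×2×2 = 324.

324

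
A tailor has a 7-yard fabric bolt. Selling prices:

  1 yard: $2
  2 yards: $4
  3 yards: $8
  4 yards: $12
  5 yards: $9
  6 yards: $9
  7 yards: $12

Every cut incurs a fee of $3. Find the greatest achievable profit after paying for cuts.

Let net[k] be the best obtainable value from length k. For each k, try every first piece i and keep the best of price[i] + net[k−i] minus the 3 cut fee when i<k.
net[1] = 2
net[2] = 4
net[3] = 8
net[4] = 12
net[5] = 11  (first piece 1, then net[4]=12)
net[6] = 13  (first piece 2, then net[4]=12)
net[7] = 17  (first piece 3, then net[4]=12)
One optimal plan: pieces 4 + 3 (1 cut) → $20 − $3 = $17.

17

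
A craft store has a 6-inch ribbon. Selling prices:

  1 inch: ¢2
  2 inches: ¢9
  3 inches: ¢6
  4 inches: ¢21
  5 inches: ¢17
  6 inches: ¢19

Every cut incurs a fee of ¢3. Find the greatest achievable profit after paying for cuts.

Build r[k] bottom-up: r[k] = max over allowed piece i of (p[i] + r[k−i]) − 3 per cut.
r[1] = 2
r[2] = max(2+2-3, 9+0) = 9
r[3] = max(2+9-3, 9+2-3, 6+0) = 8
r[4] = max(2+8-3, 9+9-3, 6+2-3, 21+0) = 21
r[5] = max(2+21-3, 9+8-3, 6+9-3, 21+2-3, 17+0) = 20
r[6] = max(2+20-3, 9+21-3, 6+8-3, 21+9-3, 17+2-3, 19+0) = 27
One optimal plan: pieces 4 + 2 (1 cut) → ¢30 − ¢3 = ¢27.

27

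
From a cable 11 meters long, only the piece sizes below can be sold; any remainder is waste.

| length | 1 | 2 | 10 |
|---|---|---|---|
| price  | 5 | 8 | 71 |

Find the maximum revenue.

Let f[k] be the best obtainable value from length k. For each k, try every first piece i and keep the best of price[i] + f[k−i].
f[1] = 5
f[2] = max(5+5, 8+0) = 10
f[3] = max(5+10, 8+5) = 15
f[4] = max(5+15, 8+10) = 20
f[5] = max(5+20, 8+15) = 25
f[6] = max(5+25, 8+20) = 30
f[7] = max(5+30, 8+25) = 35
f[8] = max(5+35, 8+30) = 40
f[9] = max(5+40, 8+35) = 45
f[10] = max(5+45, 8+40, 71+0) = 71
f[11] = max(5+71, 8+45, 71+5) = 76
One optimal cutting: 10 + 1 → $76.

76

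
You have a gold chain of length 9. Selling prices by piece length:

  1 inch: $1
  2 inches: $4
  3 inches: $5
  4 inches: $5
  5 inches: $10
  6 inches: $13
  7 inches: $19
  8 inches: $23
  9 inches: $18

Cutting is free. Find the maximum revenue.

Build r[k] bottom-up: r[k] = max over allowed piece i of (p[i] + r[k−i]).
r[1] = 1
r[2] = 4
r[3] = 5  (first piece 1, then r[2]=4)
r[4] = 8  (first piece 2, then r[2]=4)
r[5] = 10
r[6] = 13
r[7] = 19
r[8] = 23
r[9] = 24  (first piece 1, then r[8]=23)
One optimal cutting: 8 + 1 → $23 + $1 = $24.

24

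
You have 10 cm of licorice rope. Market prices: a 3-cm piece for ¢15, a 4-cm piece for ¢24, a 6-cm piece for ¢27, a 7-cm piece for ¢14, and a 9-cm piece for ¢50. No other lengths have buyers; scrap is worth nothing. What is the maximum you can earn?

Build r[k] bottom-up: r[k] = max over allowed piece i of (p[i] + r[k−i]).
r[1] = 0
r[2] = 0
r[3] = 15
r[4] = 24
r[5] = 24
r[6] = 30  (first piece 3, then r[3]=15)
r[7] = 39  (first piece 3, then r[4]=24)
r[8] = 48  (first piece 4, then r[4]=24)
r[9] = 50
r[10] = 54  (first piece 3, then r[7]=39)
One optimal cutting: 4 + 3 + 3 → ¢54.

54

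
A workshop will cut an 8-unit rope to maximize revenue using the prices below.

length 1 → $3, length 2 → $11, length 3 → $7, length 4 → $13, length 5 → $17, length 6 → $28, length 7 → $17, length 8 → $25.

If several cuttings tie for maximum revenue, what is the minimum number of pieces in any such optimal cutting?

4

Consider every possible first cut. r[k] is the best of p[i]+r[k−i] over all sellable i≤k.
r[1] = 3
r[2] = 11
r[3] = 14  (first piece 1, then r[2]=11)
r[4] = 22  (first piece 2, then r[2]=11)
r[5] = 25  (first piece 1, then r[4]=22)
r[6] = 33  (first piece 2, then r[4]=22)
r[7] = 36  (first piece 1, then r[6]=33)
r[8] = 44  (first piece 2, then r[6]=33)
Maximum revenue is $44.
Now minimize piece count subject to staying optimal: for each k, pieces[k] = 1 + min over i with p[i]+r[k−i]=r[k] of pieces[k−i].
pieces[5] = 3
pieces[6] = 3
pieces[7] = 4
pieces[8] = 4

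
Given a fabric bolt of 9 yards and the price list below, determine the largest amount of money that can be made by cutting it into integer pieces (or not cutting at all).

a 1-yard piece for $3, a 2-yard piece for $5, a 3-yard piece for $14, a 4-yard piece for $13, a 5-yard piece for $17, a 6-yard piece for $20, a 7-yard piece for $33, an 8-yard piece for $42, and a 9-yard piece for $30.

Consider every possible first cut. v[k] is the best of p[i]+v[k−i] over all sellable i≤k.
v[1] = 3
v[2] = max(3+3, 5+0) = 6
v[3] = max(3+6, 5+3, 14+0) = 14
v[4] = max(3+14, 5+6, 14+3, 13+0) = 17
v[5] = max(3+17, 5+14, 14+6, 13+3, 17+0) = 20
v[6] = max(3+20, 5+17, 14+14, 13+6, 17+3, 20+0) = 28
v[7] = max(3+28, 5+20, 14+17, …, 20+3, 33+0) = 33
v[8] = max(3+33, 5+28, 14+20, …, 33+3, 42+0) = 42
v[9] = max(3+42, 5+33, 14+28, …, 42+3, 30+0) = 45
One optimal cutting: 8 + 1 → $42 + $3 = $45.

45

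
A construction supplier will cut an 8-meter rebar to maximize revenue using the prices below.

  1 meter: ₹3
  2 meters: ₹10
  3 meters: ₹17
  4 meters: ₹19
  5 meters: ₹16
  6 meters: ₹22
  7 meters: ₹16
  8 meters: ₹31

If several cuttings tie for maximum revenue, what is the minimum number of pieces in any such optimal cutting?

Consider every possible first cut. r[k] is the best of p[i]+r[k−i] over all sellable i≤k.
r[1] = 3
r[2] = 10
r[3] = 17
r[4] = 20  (first piece 1, then r[3]=17)
r[5] = 27  (first piece 2, then r[3]=17)
r[6] = 34  (first piece 3, then r[3]=17)
r[7] = 37  (first piece 1, then r[6]=34)
r[8] = 44  (first piece 2, then r[6]=34)
Maximum revenue is ₹44.
Now minimize piece count subject to staying optimal: for each k, pieces[k] = 1 + min over i with p[i]+r[k−i]=r[k] of pieces[k−i].
pieces[5] = 2
pieces[6] = 2
pieces[7] = 3
pieces[8] = 3

3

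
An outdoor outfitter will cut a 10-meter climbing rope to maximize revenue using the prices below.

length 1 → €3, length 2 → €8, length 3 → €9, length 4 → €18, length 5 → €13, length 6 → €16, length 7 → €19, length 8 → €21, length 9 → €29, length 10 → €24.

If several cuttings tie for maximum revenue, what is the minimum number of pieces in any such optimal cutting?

Let r[k] be the best obtainable value from length k. For each k, try every first piece i and keep the best of price[i] + r[k−i].
r[1] = 3
r[2] = 8
r[3] = 11  (first piece 1, then r[2]=8)
r[4] = 18
r[5] = 21  (first piece 1, then r[4]=18)
r[6] = 26  (first piece 2, then r[4]=18)
r[7] = 29  (first piece 1, then r[6]=26)
r[8] = 36  (first piece 4, then r[4]=18)
r[9] = 39  (first piece 1, then r[8]=36)
r[10] = 44  (first piece 2, then r[8]=36)
Maximum revenue is €44.
Now minimize piece count subject to staying optimal: for each k, pieces[k] = 1 + min over i with p[i]+r[k−i]=r[k] of pieces[k−i].
pieces[7] = 3
pieces[8] = 2
pieces[9] = 3
pieces[10] = 3

3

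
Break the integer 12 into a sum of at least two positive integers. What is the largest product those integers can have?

Let m[k] be the best product for length k (with at least one cut). For each first piece i, the rest contributes max(k−i, m[k−i]).
m[2] = 1*max(1,0) = 1*1 = 1
m[3] = 1*max(2,1) = 1*2 = 2
m[4] = 2*max(2,1) = 2*2 = 4
m[5] = 2*max(3,2) = 2*3 = 6
m[6] = 3*max(3,2) = 3*3 = 9
m[7] = 2*max(5,6) = 2*6 = 12
m[8] = 2*max(6,9) = 2*9 = 18
m[9] = 3*max(6,9) = 3*9 = 27
m[10] = 2*max(8,18) = 2*18 = 36
m[11] = 2*max(9,27) = 2*27 = 54
m[12] = 3*max(9,27) = 3*27 = 81
One optimal split: 3 + 3 + 3 + 3; product 3*3*3*3 = 81.

81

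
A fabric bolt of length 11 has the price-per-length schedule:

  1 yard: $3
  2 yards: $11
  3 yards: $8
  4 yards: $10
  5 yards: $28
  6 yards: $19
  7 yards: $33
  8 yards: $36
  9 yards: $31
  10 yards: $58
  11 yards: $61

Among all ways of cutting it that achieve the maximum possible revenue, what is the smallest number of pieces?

Consider every possible first cut. r[k] is the best of p[i]+r[k−i] over all sellable i≤k.
r[1] = 3
r[2] = max(3+3, 11+0) = 11
r[3] = max(3+11, 11+3, 8+0) = 14
r[4] = max(3+14, 11+11, 8+3, 10+0) = 22
r[5] = max(3+22, 11+14, 8+11, 10+3, 28+0) = 28
r[6] = max(3+28, 11+22, 8+14, 10+11, 28+3, 19+0) = 33
r[7] = max(3+33, 11+28, 8+22, …, 19+3, 33+0) = 39
r[8] = max(3+39, 11+33, 8+28, …, 33+3, 36+0) = 44
r[9] = max(3+44, 11+39, 8+33, …, 36+3, 31+0) = 50
r[10] = max(3+50, 11+44, 8+39, …, 31+3, 58+0) = 58
r[11] = max(3+58, 11+50, 8+44, …, 58+3, 61+0) = 61
Maximum revenue is $61.
Now minimize piece count subject to staying optimal: for each k, pieces[k] = 1 + min over i with p[i]+r[k−i]=r[k] of pieces[k−i].
pieces[8] = 4
pieces[9] = 3
pieces[10] = 1
pieces[11] = 1

1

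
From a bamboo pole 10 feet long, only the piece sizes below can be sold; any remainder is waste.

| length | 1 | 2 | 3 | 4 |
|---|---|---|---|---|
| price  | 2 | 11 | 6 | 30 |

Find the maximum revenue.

71

Build f[k] bottom-up: f[k] = max over allowed piece i of (p[i] + f[k−i]).
f[1] = 2
f[2] = 11
f[3] = 13  (first piece 1, then f[2]=11)
f[4] = 30
f[5] = 32  (first piece 1, then f[4]=30)
f[6] = 41  (first piece 2, then f[4]=30)
f[7] = 43  (first piece 1, then f[6]=41)
f[8] = 60  (first piece 4, then f[4]=30)
f[9] = 62  (first piece 1, then f[8]=60)
f[10] = 71  (first piece 2, then f[8]=60)
One optimal cutting: 4 + 4 + 2 → $71.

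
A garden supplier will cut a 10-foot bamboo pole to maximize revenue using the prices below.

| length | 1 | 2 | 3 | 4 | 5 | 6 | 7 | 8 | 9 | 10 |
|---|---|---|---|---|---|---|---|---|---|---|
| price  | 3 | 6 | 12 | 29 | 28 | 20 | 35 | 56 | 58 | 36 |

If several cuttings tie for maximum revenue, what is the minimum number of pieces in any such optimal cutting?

3

Let r[k] be the best obtainable value from length k. For each k, try every first piece i and keep the best of price[i] + r[k−i].
r[1] = 3
r[2] = max(3+3, 6+0) = 6
r[3] = max(3+6, 6+3, 12+0) = 12
r[4] = max(3+12, 6+6, 12+3, 29+0) = 29
r[5] = max(3+29, 6+12, 12+6, 29+3, 28+0) = 32
r[6] = max(3+32, 6+29, 12+12, 29+6, 28+3, 20+0) = 35
r[7] = max(3+35, 6+32, 12+29, …, 20+3, 35+0) = 41
r[8] = max(3+41, 6+35, 12+32, …, 35+3, 56+0) = 58
r[9] = max(3+58, 6+41, 12+35, …, 56+3, 58+0) = 61
r[10] = max(3+61, 6+58, 12+41, …, 58+3, 36+0) = 64
Maximum revenue is $64.
Now minimize piece count subject to staying optimal: for each k, pieces[k] = 1 + min over i with p[i]+r[k−i]=r[k] of pieces[k−i].
pieces[7] = 2
pieces[8] = 2
pieces[9] = 3
pieces[10] = 3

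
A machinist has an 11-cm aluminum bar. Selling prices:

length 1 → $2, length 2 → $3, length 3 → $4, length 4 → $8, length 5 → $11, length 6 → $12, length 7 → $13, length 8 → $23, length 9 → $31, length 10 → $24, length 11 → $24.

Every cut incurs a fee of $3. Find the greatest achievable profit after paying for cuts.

Consider every possible first cut. v[k] is the best of p[i]+v[k−i] over all sellable i≤k, charging 3 whenever i<k.
v[1] = 2
v[2] = 3
v[3] = 4
v[4] = 8
v[5] = 11
v[6] = 12
v[7] = 13
v[8] = 23
v[9] = 31
v[10] = 30  (first piece 1, then v[9]=31)
v[11] = 31  (first piece 2, then v[9]=31)
One optimal plan: pieces 9 + 2 (1 cut) → $34 − $3 = $31.

31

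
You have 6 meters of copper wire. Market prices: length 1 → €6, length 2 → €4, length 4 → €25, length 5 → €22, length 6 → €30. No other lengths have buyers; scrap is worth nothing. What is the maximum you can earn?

37

Consider every possible first cut. f[k] is the best of p[i]+f[k−i] over all sellable i≤k.
f[1] = 6
f[2] = 12  (first piece 1, then f[1]=6)
f[3] = 18  (first piece 1, then f[2]=12)
f[4] = 25
f[5] = 31  (first piece 1, then f[4]=25)
f[6] = 37  (first piece 1, then f[5]=31)
One optimal cutting: 4 + 1 + 1 → €37.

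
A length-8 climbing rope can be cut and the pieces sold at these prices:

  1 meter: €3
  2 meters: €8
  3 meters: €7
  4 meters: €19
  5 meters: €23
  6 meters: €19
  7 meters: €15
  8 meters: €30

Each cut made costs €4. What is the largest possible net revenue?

34

Consider every possible first cut. v[k] is the best of p[i]+v[k−i] over all sellable i≤k, charging 4 whenever i<k.
v[1] = 3
v[2] = 8
v[3] = 7  (first piece 1, then v[2]=8)
v[4] = 19
v[5] = 23
v[6] = 23  (first piece 2, then v[4]=19)
v[7] = 27  (first piece 2, then v[5]=23)
v[8] = 34  (first piece 4, then v[4]=19)
One optimal plan: pieces 4 + 4 (1 cut) → €38 − €4 = €34.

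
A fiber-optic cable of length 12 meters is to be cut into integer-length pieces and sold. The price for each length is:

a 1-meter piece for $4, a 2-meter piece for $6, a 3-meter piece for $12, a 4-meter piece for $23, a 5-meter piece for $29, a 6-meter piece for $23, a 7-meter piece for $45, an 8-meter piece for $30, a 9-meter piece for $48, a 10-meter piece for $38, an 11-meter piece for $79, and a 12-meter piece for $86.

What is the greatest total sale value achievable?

Let r[k] be the best obtainable value from length k. For each k, try every first piece i and keep the best of price[i] + r[k−i].
r[1] = 4
r[2] = max(4+4, 6+0) = 8
r[3] = max(4+8, 6+4, 12+0) = 12
r[4] = max(4+12, 6+8, 12+4, 23+0) = 23
r[5] = max(4+23, 6+12, 12+8, 23+4, 29+0) = 29
r[6] = max(4+29, 6+23, 12+12, 23+8, 29+4, 23+0) = 33
r[7] = max(4+33, 6+29, 12+23, …, 23+4, 45+0) = 45
r[8] = max(4+45, 6+33, 12+29, …, 45+4, 30+0) = 49
r[9] = max(4+49, 6+45, 12+33, …, 30+4, 48+0) = 53
r[10] = max(4+53, 6+49, 12+45, …, 48+4, 38+0) = 58
r[11] = max(4+58, 6+53, 12+49, …, 38+4, 79+0) = 79
r[12] = max(4+79, 6+58, 12+53, …, 79+4, 86+0) = 86
Best is to sell the whole 12-meter piece uncut for $86.

86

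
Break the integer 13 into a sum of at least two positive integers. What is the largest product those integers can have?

Fill f[k] for k=2..13: at each k try every first piece i and multiply by the better of (k−i) uncut or f[k−i].
f[2] = 1×max(1,0) = 1×1 = 1
f[3] = 1×max(2,1) = 1×2 = 2
f[4] = 2×max(2,1) = 2×2 = 4
f[5] = 2×max(3,2) = 2×3 = 6
f[6] = 3×max(3,2) = 3×3 = 9
f[7] = 2×max(5,6) = 2×6 = 12
f[8] = 2×max(6,9) = 2×9 = 18
f[9] = 3×max(6,9) = 3×9 = 27
f[10] = 2×max(8,18) = 2×18 = 36
f[11] = 2×max(9,27) = 2×27 = 54
f[12] = 3×max(9,27) = 3×27 = 81
f[13] = 2×max(11,54) = 2×54 = 108
One optimal split: 3 + 3 + 3 + 2 + 2; product 3×3×3×2×2 = 108.

108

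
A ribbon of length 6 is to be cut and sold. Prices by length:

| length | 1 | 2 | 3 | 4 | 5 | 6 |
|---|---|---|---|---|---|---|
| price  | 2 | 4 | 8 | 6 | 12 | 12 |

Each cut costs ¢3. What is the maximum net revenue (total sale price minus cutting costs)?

Consider every possible first cut. net[k] is the best of p[i]+net[k−i] over all sellable i≤k, charging 3 whenever i<k.
net[1] = 2
net[2] = max(2+2-3, 4+0) = 4
net[3] = max(2+4-3, 4+2-3, 8+0) = 8
net[4] = max(2+8-3, 4+4-3, 8+2-3, 6+0) = 7
net[5] = max(2+7-3, 4+8-3, 8+4-3, 6+2-3, 12+0) = 12
net[6] = max(2+12-3, 4+7-3, 8+8-3, 6+4-3, 12+2-3, 12+0) = 13
One optimal plan: pieces 3 + 3 (1 cut) → ¢16 − ¢3 = ¢13.

13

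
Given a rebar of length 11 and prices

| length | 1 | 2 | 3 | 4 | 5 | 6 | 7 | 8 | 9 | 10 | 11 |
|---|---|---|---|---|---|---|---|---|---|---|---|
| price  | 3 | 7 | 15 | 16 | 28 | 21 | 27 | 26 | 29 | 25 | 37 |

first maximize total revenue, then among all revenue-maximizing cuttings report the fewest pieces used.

3

Build r[k] bottom-up: r[k] = max over allowed piece i of (p[i] + r[k−i]).
r[1] = 3
r[2] = 7
r[3] = 15
r[4] = 18  (first piece 1, then r[3]=15)
r[5] = 28
r[6] = 31  (first piece 1, then r[5]=28)
r[7] = 35  (first piece 2, then r[5]=28)
r[8] = 43  (first piece 3, then r[5]=28)
r[9] = 46  (first piece 1, then r[8]=43)
r[10] = 56  (first piece 5, then r[5]=28)
r[11] = 59  (first piece 1, then r[10]=56)
Maximum revenue is ₹59.
Now minimize piece count subject to staying optimal: for each k, pieces[k] = 1 + min over i with p[i]+r[k−i]=r[k] of pieces[k−i].
pieces[8] = 2
pieces[9] = 3
pieces[10] = 2
pieces[11] = 3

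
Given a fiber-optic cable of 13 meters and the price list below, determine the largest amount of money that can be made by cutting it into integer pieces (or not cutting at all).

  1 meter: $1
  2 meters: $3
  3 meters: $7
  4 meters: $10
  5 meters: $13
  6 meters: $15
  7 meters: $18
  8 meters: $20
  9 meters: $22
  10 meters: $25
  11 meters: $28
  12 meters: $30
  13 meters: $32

Consider every possible first cut. best[k] is the best of p[i]+best[k−i] over all sellable i≤k.
best[1] = 1
best[2] = 3
best[3] = 7
best[4] = 10
best[5] = 13
best[6] = 15
best[7] = 18
best[8] = 20  (first piece 3, then best[5]=13)
best[9] = 23  (first piece 4, then best[5]=13)
best[10] = 26  (first piece 5, then best[5]=13)
best[11] = 28  (first piece 4, then best[7]=18)
best[12] = 31  (first piece 5, then best[7]=18)
best[13] = 33  (first piece 3, then best[10]=26)
One optimal cutting: 5 + 5 + 3 → $13 + $13 + $7 = $33.

33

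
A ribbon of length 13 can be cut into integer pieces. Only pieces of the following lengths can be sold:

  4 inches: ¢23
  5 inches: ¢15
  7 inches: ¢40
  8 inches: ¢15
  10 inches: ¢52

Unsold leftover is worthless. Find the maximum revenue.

69

Build r[k] bottom-up: r[k] = max over allowed piece i of (p[i] + r[k−i]).
r[1] = 0
r[2] = 0
r[3] = 0
r[4] = 23
r[5] = 23
r[6] = 23
r[7] = 40
r[8] = 46  (first piece 4, then r[4]=23)
r[9] = 46
r[10] = 52
r[11] = 63  (first piece 4, then r[7]=40)
r[12] = 69  (first piece 4, then r[8]=46)
r[13] = 69
One optimal cutting: pieces 4 + 4 + 4 with 1 inch of scrap → ¢69.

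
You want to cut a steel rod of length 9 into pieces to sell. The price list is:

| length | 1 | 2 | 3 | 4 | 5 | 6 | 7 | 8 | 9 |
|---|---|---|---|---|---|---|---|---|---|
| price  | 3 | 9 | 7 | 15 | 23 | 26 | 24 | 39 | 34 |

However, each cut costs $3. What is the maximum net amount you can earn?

39

Consider every possible first cut. net[k] is the best of p[i]+net[k−i] over all sellable i≤k, charging 3 whenever i<k.
net[1] = 3
net[2] = 9
net[3] = 9  (first piece 1, then net[2]=9)
net[4] = 15  (first piece 2, then net[2]=9)
net[5] = 23
net[6] = 26
net[7] = 29  (first piece 2, then net[5]=23)
net[8] = 39
net[9] = 39  (first piece 1, then net[8]=39)
One optimal plan: pieces 8 + 1 (1 cut) → $42 − $3 = $39.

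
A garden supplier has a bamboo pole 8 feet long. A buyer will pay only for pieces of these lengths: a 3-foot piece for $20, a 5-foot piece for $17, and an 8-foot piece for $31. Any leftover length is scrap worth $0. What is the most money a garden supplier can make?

Consider every possible first cut. best[k] is the best of p[i]+best[k−i] over all sellable i≤k.
best[1] = 0
best[2] = 0
best[3] = 20
best[4] = 20
best[5] = max(20+0, 17+0) = 20
best[6] = max(20+20, 17+0) = 40
best[7] = max(20+20, 17+0) = 40
best[8] = max(20+20, 17+20, 31+0) = 40
One optimal cutting: pieces 3 + 3 with 2 feet of scrap → $40.

40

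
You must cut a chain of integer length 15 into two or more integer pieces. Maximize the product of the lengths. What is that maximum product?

243

Let g[k] be the best product for length k (with at least one cut). For each first piece i, the rest contributes max(k−i, g[k−i]).
g[2] = 1×max(1,0) = 1×1 = 1
g[3] = 1×max(2,1) = 1×2 = 2
g[4] = 2×max(2,1) = 2×2 = 4
g[5] = 2×max(3,2) = 2×3 = 6
g[6] = 3×max(3,2) = 3×3 = 9
g[7] = 2×max(5,6) = 2×6 = 12
g[8] = 2×max(6,9) = 2×9 = 18
g[9] = 3×max(6,9) = 3×9 = 27
g[10] = 2×max(8,18) = 2×18 = 36
g[11] = 2×max(9,27) = 2×27 = 54
g[12] = 3×max(9,27) = 3×27 = 81
g[13] = 2×max(11,54) = 2×54 = 108
g[14] = 2×max(12,81) = 2×81 = 162
g[15] = 3×max(12,81) = 3×81 = 243
One optimal split: 3 + 3 + 3 + 3 + 3; product 3×3×3×3×3 = 243.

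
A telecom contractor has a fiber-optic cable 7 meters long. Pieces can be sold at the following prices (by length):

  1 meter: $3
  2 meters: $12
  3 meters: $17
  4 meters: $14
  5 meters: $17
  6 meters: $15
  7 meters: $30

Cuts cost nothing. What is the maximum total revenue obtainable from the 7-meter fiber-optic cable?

Build v[k] bottom-up: v[k] = max over allowed piece i of (p[i] + v[k−i]).
v[1] = 3
v[2] = 12
v[3] = 17
v[4] = 24  (first piece 2, then v[2]=12)
v[5] = 29  (first piece 2, then v[3]=17)
v[6] = 36  (first piece 2, then v[4]=24)
v[7] = 41  (first piece 2, then v[5]=29)
One optimal cutting: 3 + 2 + 2 → $17 + $12 + $12 = $41.

41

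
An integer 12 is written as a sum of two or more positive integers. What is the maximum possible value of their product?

Let prod[k] be the best product for length k (with at least one cut). For each first piece i, the rest contributes max(k−i, prod[k−i]).
prod[2] = 1·max(1,0) = 1·1 = 1
prod[3] = 1·max(2,1) = 1·2 = 2
prod[4] = 2·max(2,1) = 2·2 = 4
prod[5] = 2·max(3,2) = 2·3 = 6
prod[6] = 3·max(3,2) = 3·3 = 9
prod[7] = 2·max(5,6) = 2·6 = 12
prod[8] = 2·max(6,9) = 2·9 = 18
prod[9] = 3·max(6,9) = 3·9 = 27
prod[10] = 2·max(8,18) = 2·18 = 36
prod[11] = 2·max(9,27) = 2·27 = 54
prod[12] = 3·max(9,27) = 3·27 = 81
One optimal split: 3 + 3 + 3 + 3; product 3·3·3·3 = 81.

81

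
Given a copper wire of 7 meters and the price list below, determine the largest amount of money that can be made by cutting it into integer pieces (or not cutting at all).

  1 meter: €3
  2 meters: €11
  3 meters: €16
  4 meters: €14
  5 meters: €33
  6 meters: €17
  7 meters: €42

44

Let r[k] be the best obtainable value from length k. For each k, try every first piece i and keep the best of price[i] + r[k−i].
r[1] = 3
r[2] = 11
r[3] = 16
r[4] = 22  (first piece 2, then r[2]=11)
r[5] = 33
r[6] = 36  (first piece 1, then r[5]=33)
r[7] = 44  (first piece 2, then r[5]=33)
One optimal cutting: 5 + 2 → €33 + €11 = €44.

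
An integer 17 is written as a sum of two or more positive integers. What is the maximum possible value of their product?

Define g[k] = max over 1≤i<k of i · max(k−i, g[k−i]); the inner max lets the remainder stay uncut if that's better.
g[2] = 1×max(1,0) = 1×1 = 1
g[3] = 1×max(2,1) = 1×2 = 2
g[4] = 2×max(2,1) = 2×2 = 4
g[5] = 2×max(3,2) = 2×3 = 6
g[6] = 3×max(3,2) = 3×3 = 9
g[7] = 2×max(5,6) = 2×6 = 12
g[8] = 2×max(6,9) = 2×9 = 18
g[9] = 3×max(6,9) = 3×9 = 27
g[10] = 2×max(8,18) = 2×18 = 36
g[11] = 2×max(9,27) = 2×27 = 54
g[12] = 3×max(9,27) = 3×27 = 81
g[13] = 2×max(11,54) = 2×54 = 108
g[14] = 2×max(12,81) = 2×81 = 162
g[15] = 3×max(12,81) = 3×81 = 243
g[16] = 2×max(14,162) = 2×162 = 324
g[17] = 2×max(15,243) = 2×243 = 486
One optimal split: 3 + 3 + 3 + 3 + 3 + 2; product 3×3×3×3×3×2 = 486.

486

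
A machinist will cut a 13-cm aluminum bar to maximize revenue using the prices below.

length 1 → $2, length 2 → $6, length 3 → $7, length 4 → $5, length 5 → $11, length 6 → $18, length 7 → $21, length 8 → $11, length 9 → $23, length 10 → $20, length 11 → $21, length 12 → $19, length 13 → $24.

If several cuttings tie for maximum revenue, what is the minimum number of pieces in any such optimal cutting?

Consider every possible first cut. r[k] is the best of p[i]+r[k−i] over all sellable i≤k.
r[1] = 2
r[2] = max(2+2, 6+0) = 6
r[3] = max(2+6, 6+2, 7+0) = 8
r[4] = max(2+8, 6+6, 7+2, 5+0) = 12
r[5] = max(2+12, 6+8, 7+6, 5+2, 11+0) = 14
r[6] = max(2+14, 6+12, 7+8, 5+6, 11+2, 18+0) = 18
r[7] = max(2+18, 6+14, 7+12, …, 18+2, 21+0) = 21
r[8] = max(2+21, 6+18, 7+14, …, 21+2, 11+0) = 24
r[9] = max(2+24, 6+21, 7+18, …, 11+2, 23+0) = 27
r[10] = max(2+27, 6+24, 7+21, …, 23+2, 20+0) = 30
r[11] = max(2+30, 6+27, 7+24, …, 20+2, 21+0) = 33
r[12] = max(2+33, 6+30, 7+27, …, 21+2, 19+0) = 36
r[13] = max(2+36, 6+33, 7+30, …, 19+2, 24+0) = 39
Maximum revenue is $39.
Now minimize piece count subject to staying optimal: for each k, pieces[k] = 1 + min over i with p[i]+r[k−i]=r[k] of pieces[k−i].
pieces[10] = 3
pieces[11] = 3
pieces[12] = 2
pieces[13] = 2

2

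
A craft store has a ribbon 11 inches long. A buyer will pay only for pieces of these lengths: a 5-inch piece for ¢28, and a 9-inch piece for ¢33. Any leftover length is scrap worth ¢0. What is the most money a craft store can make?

56

Consider every possible first cut. best[k] is the best of p[i]+best[k−i] over all sellable i≤k.
best[1] = 0
best[2] = 0
best[3] = 0
best[4] = 0
best[5] = 28
best[6] = 28
best[7] = 28
best[8] = 28
best[9] = 33
best[10] = 56  (first piece 5, then best[5]=28)
best[11] = 56
One optimal cutting: pieces 5 + 5 with 1 inch of scrap → ¢56.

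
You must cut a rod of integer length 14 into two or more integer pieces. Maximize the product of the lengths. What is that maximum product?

162

Let g[k] be the best product for length k (with at least one cut). For each first piece i, the rest contributes max(k−i, g[k−i]).
g[2] = 1×max(1,0) = 1×1 = 1
g[3] = 1×max(2,1) = 1×2 = 2
g[4] = 2×max(2,1) = 2×2 = 4
g[5] = 2×max(3,2) = 2×3 = 6
g[6] = 3×max(3,2) = 3×3 = 9
g[7] = 2×max(5,6) = 2×6 = 12
g[8] = 2×max(6,9) = 2×9 = 18
g[9] = 3×max(6,9) = 3×9 = 27
g[10] = 2×max(8,18) = 2×18 = 36
g[11] = 2×max(9,27) = 2×27 = 54
g[12] = 3×max(9,27) = 3×27 = 81
g[13] = 2×max(11,54) = 2×54 = 108
g[14] = 2×max(12,81) = 2×81 = 162
One optimal split: 3 + 3 + 3 + 3 + 2; product 3×3×3×3×2 = 162.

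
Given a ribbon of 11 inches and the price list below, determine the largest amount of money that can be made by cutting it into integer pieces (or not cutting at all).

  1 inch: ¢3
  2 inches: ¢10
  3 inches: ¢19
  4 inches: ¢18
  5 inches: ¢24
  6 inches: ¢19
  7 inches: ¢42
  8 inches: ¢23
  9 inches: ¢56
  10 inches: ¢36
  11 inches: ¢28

Build v[k] bottom-up: v[k] = max over allowed piece i of (p[i] + v[k−i]).
v[1] = 3
v[2] = max(3+3, 10+0) = 10
v[3] = max(3+10, 10+3, 19+0) = 19
v[4] = max(3+19, 10+10, 19+3, 18+0) = 22
v[5] = max(3+22, 10+19, 19+10, 18+3, 24+0) = 29
v[6] = max(3+29, 10+22, 19+19, 18+10, 24+3, 19+0) = 38
v[7] = max(3+38, 10+29, 19+22, …, 19+3, 42+0) = 42
v[8] = max(3+42, 10+38, 19+29, …, 42+3, 23+0) = 48
v[9] = max(3+48, 10+42, 19+38, …, 23+3, 56+0) = 57
v[10] = max(3+57, 10+48, 19+42, …, 56+3, 36+0) = 61
v[11] = max(3+61, 10+57, 19+48, …, 36+3, 28+0) = 67
One optimal cutting: 3 + 3 + 3 + 2 → ¢19 + ¢19 + ¢19 + ¢10 = ¢67.

67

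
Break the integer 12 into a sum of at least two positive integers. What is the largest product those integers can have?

81

Fill f[k] for k=2..12: at each k try every first piece i and multiply by the better of (k−i) uncut or f[k−i].
f[2] = 1·max(1,0) = 1·1 = 1
f[3] = 1·max(2,1) = 1·2 = 2
f[4] = 2·max(2,1) = 2·2 = 4
f[5] = 2·max(3,2) = 2·3 = 6
f[6] = 3·max(3,2) = 3·3 = 9
f[7] = 2·max(5,6) = 2·6 = 12
f[8] = 2·max(6,9) = 2·9 = 18
f[9] = 3·max(6,9) = 3·9 = 27
f[10] = 2·max(8,18) = 2·18 = 36
f[11] = 2·max(9,27) = 2·27 = 54
f[12] = 3·max(9,27) = 3·27 = 81
One optimal split: 3 + 3 + 3 + 3; product 3·3·3·3 = 81.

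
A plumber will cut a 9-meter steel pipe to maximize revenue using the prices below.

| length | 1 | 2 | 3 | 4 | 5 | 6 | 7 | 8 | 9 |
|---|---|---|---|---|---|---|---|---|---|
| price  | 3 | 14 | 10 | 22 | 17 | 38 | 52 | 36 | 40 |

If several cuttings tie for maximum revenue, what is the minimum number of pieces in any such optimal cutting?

2

Build r[k] bottom-up: r[k] = max over allowed piece i of (p[i] + r[k−i]).
r[1] = 3
r[2] = max(3+3, 14+0) = 14
r[3] = max(3+14, 14+3, 10+0) = 17
r[4] = max(3+17, 14+14, 10+3, 22+0) = 28
r[5] = max(3+28, 14+17, 10+14, 22+3, 17+0) = 31
r[6] = max(3+31, 14+28, 10+17, 22+14, 17+3, 38+0) = 42
r[7] = max(3+42, 14+31, 10+28, …, 38+3, 52+0) = 52
r[8] = max(3+52, 14+42, 10+31, …, 52+3, 36+0) = 56
r[9] = max(3+56, 14+52, 10+42, …, 36+3, 40+0) = 66
Maximum revenue is $66.
Now minimize piece count subject to staying optimal: for each k, pieces[k] = 1 + min over i with p[i]+r[k−i]=r[k] of pieces[k−i].
pieces[6] = 3
pieces[7] = 1
pieces[8] = 4
pieces[9] = 2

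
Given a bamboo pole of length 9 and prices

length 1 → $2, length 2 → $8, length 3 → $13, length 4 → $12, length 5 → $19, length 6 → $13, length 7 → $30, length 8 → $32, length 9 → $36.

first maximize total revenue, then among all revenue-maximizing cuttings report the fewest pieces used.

Build r[k] bottom-up: r[k] = max over allowed piece i of (p[i] + r[k−i]).
r[1] = 2
r[2] = max(2+2, 8+0) = 8
r[3] = max(2+8, 8+2, 13+0) = 13
r[4] = max(2+13, 8+8, 13+2, 12+0) = 16
r[5] = max(2+16, 8+13, 13+8, 12+2, 19+0) = 21
r[6] = max(2+21, 8+16, 13+13, 12+8, 19+2, 13+0) = 26
r[7] = max(2+26, 8+21, 13+16, …, 13+2, 30+0) = 30
r[8] = max(2+30, 8+26, 13+21, …, 30+2, 32+0) = 34
r[9] = max(2+34, 8+30, 13+26, …, 32+2, 36+0) = 39
Maximum revenue is $39.
Now minimize piece count subject to staying optimal: for each k, pieces[k] = 1 + min over i with p[i]+r[k−i]=r[k] of pieces[k−i].
pieces[6] = 2
pieces[7] = 1
pieces[8] = 3
pieces[9] = 3

3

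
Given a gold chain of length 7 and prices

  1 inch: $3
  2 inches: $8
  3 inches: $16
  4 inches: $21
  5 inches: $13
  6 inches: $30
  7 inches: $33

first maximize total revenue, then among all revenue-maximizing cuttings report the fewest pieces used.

2

Consider every possible first cut. r[k] is the best of p[i]+r[k−i] over all sellable i≤k.
r[1] = 3
r[2] = 8
r[3] = 16
r[4] = 21
r[5] = 24  (first piece 1, then r[4]=21)
r[6] = 32  (first piece 3, then r[3]=16)
r[7] = 37  (first piece 3, then r[4]=21)
Maximum revenue is $37.
Now minimize piece count subject to staying optimal: for each k, pieces[k] = 1 + min over i with p[i]+r[k−i]=r[k] of pieces[k−i].
pieces[4] = 1
pieces[5] = 2
pieces[6] = 2
pieces[7] = 2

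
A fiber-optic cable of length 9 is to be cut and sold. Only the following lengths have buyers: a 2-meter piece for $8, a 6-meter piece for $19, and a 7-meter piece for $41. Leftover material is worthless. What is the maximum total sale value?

49

Consider every possible first cut. f[k] is the best of p[i]+f[k−i] over all sellable i≤k.
f[1] = 0
f[2] = 8
f[3] = 8
f[4] = 16  (first piece 2, then f[2]=8)
f[5] = 16
f[6] = max(8+16, 19+0) = 24
f[7] = max(8+16, 19+0, 41+0) = 41
f[8] = max(8+24, 19+8, 41+0) = 41
f[9] = max(8+41, 19+8, 41+8) = 49
One optimal cutting: 7 + 2 → $49.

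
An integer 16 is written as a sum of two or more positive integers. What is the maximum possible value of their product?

Let f[k] be the best product for length k (with at least one cut). For each first piece i, the rest contributes max(k−i, f[k−i]).
Small cases: f[2]=1, f[3]=2, f[4]=4, f[5]=6, f[6]=9, f[7]=12, f[8]=18.
f[9] = 3*max(6,9) = 3*9 = 27
f[10] = 2*max(8,18) = 2*18 = 36
f[11] = 2*max(9,27) = 2*27 = 54
f[12] = 3*max(9,27) = 3*27 = 81
f[13] = 2*max(11,54) = 2*54 = 108
f[14] = 2*max(12,81) = 2*81 = 162
f[15] = 3*max(12,81) = 3*81 = 243
f[16] = 2*max(14,162) = 2*162 = 324
One optimal split: 3 + 3 + 3 + 3 + 2 + 2; product 3*3*3*3*2*2 = 324.

324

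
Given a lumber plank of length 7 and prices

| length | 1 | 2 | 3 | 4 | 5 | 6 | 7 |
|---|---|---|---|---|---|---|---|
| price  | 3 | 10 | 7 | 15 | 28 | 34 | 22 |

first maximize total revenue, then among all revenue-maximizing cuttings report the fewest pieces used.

Consider every possible first cut. r[k] is the best of p[i]+r[k−i] over all sellable i≤k.
r[1] = 3
r[2] = max(3+3, 10+0) = 10
r[3] = max(3+10, 10+3, 7+0) = 13
r[4] = max(3+13, 10+10, 7+3, 15+0) = 20
r[5] = max(3+20, 10+13, 7+10, 15+3, 28+0) = 28
r[6] = max(3+28, 10+20, 7+13, 15+10, 28+3, 34+0) = 34
r[7] = max(3+34, 10+28, 7+20, …, 34+3, 22+0) = 38
Maximum revenue is $38.
Now minimize piece count subject to staying optimal: for each k, pieces[k] = 1 + min over i with p[i]+r[k−i]=r[k] of pieces[k−i].
pieces[4] = 2
pieces[5] = 1
pieces[6] = 1
pieces[7] = 2

2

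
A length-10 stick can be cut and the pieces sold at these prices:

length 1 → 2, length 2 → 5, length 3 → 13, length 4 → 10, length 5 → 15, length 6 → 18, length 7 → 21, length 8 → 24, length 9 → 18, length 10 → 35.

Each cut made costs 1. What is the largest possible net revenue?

38

Let v[k] be the best obtainable value from length k. For each k, try every first piece i and keep the best of price[i] + v[k−i] minus the 1 cut fee when i<k.
v[1] = 2
v[2] = max(2+2-1, 5+0) = 5
v[3] = max(2+5-1, 5+2-1, 13+0) = 13
v[4] = max(2+13-1, 5+5-1, 13+2-1, 10+0) = 14
v[5] = max(2+14-1, 5+13-1, 13+5-1, 10+2-1, 15+0) = 17
v[6] = max(2+17-1, 5+14-1, 13+13-1, 10+5-1, 15+2-1, 18+0) = 25
v[7] = max(2+25-1, 5+17-1, 13+14-1, …, 18+2-1, 21+0) = 26
v[8] = max(2+26-1, 5+25-1, 13+17-1, …, 21+2-1, 24+0) = 29
v[9] = max(2+29-1, 5+26-1, 13+25-1, …, 24+2-1, 18+0) = 37
v[10] = max(2+37-1, 5+29-1, 13+26-1, …, 18+2-1, 35+0) = 38
One optimal plan: pieces 3 + 3 + 3 + 1 (3 cuts) → 41 − 3 = 38.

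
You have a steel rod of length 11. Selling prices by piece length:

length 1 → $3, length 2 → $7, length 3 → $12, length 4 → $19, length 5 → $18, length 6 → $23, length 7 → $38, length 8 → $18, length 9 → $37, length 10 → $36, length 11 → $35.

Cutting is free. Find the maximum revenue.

Build best[k] bottom-up: best[k] = max over allowed piece i of (p[i] + best[k−i]).
best[1] = 3
best[2] = 7
best[3] = 12
best[4] = 19
best[5] = 22  (first piece 1, then best[4]=19)
best[6] = 26  (first piece 2, then best[4]=19)
best[7] = 38
best[8] = 41  (first piece 1, then best[7]=38)
best[9] = 45  (first piece 2, then best[7]=38)
best[10] = 50  (first piece 3, then best[7]=38)
best[11] = 57  (first piece 4, then best[7]=38)
One optimal cutting: 7 + 4 → $38 + $19 = $57.

57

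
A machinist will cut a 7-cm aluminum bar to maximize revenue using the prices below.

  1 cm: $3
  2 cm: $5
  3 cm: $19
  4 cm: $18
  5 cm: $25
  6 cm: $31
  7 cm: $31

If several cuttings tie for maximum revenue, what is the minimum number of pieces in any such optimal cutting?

3

Build r[k] bottom-up: r[k] = max over allowed piece i of (p[i] + r[k−i]).
r[1] = 3
r[2] = max(3+3, 5+0) = 6
r[3] = max(3+6, 5+3, 19+0) = 19
r[4] = max(3+19, 5+6, 19+3, 18+0) = 22
r[5] = max(3+22, 5+19, 19+6, 18+3, 25+0) = 25
r[6] = max(3+25, 5+22, 19+19, 18+6, 25+3, 31+0) = 38
r[7] = max(3+38, 5+25, 19+22, …, 31+3, 31+0) = 41
Maximum revenue is $41.
Now minimize piece count subject to staying optimal: for each k, pieces[k] = 1 + min over i with p[i]+r[k−i]=r[k] of pieces[k−i].
pieces[4] = 2
pieces[5] = 1
pieces[6] = 2
pieces[7] = 3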